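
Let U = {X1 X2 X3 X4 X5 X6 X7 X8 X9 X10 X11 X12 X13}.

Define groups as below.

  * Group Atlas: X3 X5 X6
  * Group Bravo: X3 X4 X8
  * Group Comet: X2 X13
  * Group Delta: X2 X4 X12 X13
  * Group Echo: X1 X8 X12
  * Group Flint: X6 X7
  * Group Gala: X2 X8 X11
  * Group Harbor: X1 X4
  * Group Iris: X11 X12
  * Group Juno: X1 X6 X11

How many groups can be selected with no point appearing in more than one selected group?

4

Atlas, Comet, Harbor, Iris are pairwise disjoint (Atlas={X3,X5,X6}; Comet={X2,X13}; Harbor={X1,X4}; Iris={X11,X12}).
Every remaining group overlaps one of these, and no 5 of the listed groups are pairwise disjoint, so 4 is the maximum.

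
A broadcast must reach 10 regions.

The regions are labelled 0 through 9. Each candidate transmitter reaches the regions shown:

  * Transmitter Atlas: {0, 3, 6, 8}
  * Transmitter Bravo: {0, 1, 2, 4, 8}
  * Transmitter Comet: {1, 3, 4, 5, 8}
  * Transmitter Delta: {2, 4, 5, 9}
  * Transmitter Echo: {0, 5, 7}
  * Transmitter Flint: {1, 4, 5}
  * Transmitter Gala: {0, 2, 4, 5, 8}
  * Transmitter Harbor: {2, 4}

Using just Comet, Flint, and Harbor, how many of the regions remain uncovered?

Union of Comet, Flint, Harbor = {1, 2, 3, 4, 5, 8}.
Not covered: 0, 6, 7, 9 — 4 regions.

4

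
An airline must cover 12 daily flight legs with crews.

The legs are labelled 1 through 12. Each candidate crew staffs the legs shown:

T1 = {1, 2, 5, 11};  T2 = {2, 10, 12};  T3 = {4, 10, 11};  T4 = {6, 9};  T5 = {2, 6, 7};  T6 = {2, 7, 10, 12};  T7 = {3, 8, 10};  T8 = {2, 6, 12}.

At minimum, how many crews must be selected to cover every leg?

T1 and T3 and T4 and T6 and T7 together: T1 ∪ T3 ∪ T4 ∪ T6 ∪ T7 = {1, 2, 3, 4, 5, 6, 7, 8, 9, 10, 11, 12} — every leg is covered.
No 4 of the 8 crews cover everything (all 70 combinations miss at least one leg), so 5 is optimal.

5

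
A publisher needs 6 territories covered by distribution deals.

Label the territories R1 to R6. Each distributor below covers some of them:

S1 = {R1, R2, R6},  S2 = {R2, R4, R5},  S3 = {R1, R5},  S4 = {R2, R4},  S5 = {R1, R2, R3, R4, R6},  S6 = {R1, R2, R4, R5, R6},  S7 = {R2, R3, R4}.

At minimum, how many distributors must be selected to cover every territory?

2

Take {S2, S5}. Their union is {R1, R2, R3, R4, R5, R6}, which is all 6 territories.
No single distributor has all 6 territories (the largest, S5, has 5), so 2 is optimal.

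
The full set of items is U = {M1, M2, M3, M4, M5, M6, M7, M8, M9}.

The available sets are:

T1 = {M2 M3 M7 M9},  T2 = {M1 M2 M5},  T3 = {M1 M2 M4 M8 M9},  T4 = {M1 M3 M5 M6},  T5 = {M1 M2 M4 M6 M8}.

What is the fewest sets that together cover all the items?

3

Take {T1, T4, T5}. Their union is {M1, M2, M3, M4, M5, M6, M7, M8, M9}, which is all 9 items.
Only T1 contains M7, so T1 is forced; the remaining 5 items need at least 2 more sets (each remaining set adds at most 4) — so at least 3 sets are needed, and 3 is optimal.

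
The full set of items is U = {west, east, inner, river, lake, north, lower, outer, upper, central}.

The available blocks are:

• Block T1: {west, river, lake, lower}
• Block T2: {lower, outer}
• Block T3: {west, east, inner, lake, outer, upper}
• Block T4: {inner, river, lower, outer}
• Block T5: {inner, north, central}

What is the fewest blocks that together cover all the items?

Take {T3, T4, T5}. Their union is {west, east, inner, river, lake, north, lower, outer, upper, central}, which is all 10 items.
Only T3 contains east, so T3 is forced; the remaining 4 items need at least 2 more blocks (each remaining block adds at most 2) — so at least 3 blocks are needed, and 3 is optimal.

3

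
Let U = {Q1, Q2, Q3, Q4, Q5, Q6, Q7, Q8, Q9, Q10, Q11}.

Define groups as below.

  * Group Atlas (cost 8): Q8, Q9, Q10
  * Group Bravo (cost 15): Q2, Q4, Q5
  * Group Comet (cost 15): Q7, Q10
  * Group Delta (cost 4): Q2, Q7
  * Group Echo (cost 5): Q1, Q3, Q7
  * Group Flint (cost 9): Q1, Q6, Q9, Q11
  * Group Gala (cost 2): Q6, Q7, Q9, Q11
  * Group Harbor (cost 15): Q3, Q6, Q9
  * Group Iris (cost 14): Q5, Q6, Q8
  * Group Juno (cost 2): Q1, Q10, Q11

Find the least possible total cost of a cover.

Atlas, Bravo, Echo, Gala together cover every element (Atlas ∪ Bravo ∪ Echo ∪ Gala = {Q1, Q2, Q3, Q4, Q5, Q6, Q7, Q8, Q9, Q10, Q11}); total cost 8 + 15 + 5 + 2 = 30.
The greedy pick Gala, Juno, Delta, Echo, Iris, Bravo costs 42; no covering selection beats 30.

30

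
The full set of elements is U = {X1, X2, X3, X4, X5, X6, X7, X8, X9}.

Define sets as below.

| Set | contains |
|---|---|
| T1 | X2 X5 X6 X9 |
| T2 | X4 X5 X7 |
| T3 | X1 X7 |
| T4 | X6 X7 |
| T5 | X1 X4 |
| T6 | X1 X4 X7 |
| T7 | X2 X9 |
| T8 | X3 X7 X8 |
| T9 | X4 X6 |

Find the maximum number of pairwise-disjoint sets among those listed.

3

T1, T5, T8 are pairwise disjoint (T1={X2,X5,X6,X9}; T5={X1,X4}; T8={X3,X7,X8}).
Every remaining set overlaps one of these, and no 4 of the listed sets are pairwise disjoint, so 3 is the maximum.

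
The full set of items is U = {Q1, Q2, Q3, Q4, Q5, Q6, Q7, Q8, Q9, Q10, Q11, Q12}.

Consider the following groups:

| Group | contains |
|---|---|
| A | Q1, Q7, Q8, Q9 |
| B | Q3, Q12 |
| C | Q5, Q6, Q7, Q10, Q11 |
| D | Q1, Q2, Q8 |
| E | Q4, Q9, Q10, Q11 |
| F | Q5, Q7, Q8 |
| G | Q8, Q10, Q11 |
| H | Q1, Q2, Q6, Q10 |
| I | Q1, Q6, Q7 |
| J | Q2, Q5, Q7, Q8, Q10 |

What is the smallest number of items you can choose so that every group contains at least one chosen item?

4

T = {Q6, Q8, Q11, Q12} meets every group (each contains at least one member of T), and |T| = 4.
No choice of 3 items meets every group, so 4 is the minimum.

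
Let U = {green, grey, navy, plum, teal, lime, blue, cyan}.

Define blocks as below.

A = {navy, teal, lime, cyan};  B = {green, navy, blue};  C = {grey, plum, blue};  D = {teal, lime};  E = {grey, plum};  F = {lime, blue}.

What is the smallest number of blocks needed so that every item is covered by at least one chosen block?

Take {A, B, C}. Their union is {green, grey, navy, plum, teal, lime, blue, cyan}, which is all 8 items.
Only B contains green, so B is forced; the remaining 5 items need at least 2 more blocks (each remaining block adds at most 3) — so at least 3 blocks are needed, and 3 is optimal.

3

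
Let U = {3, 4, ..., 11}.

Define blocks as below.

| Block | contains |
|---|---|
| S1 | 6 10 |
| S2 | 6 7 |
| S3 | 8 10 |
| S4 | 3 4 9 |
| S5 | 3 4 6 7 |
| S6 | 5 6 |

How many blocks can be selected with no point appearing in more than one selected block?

S2, S3, S4 are pairwise disjoint (S2={6,7}; S3={8,10}; S4={3,4,9}).
Every remaining block overlaps one of these, and no 4 of the listed blocks are pairwise disjoint, so 3 is the maximum.

3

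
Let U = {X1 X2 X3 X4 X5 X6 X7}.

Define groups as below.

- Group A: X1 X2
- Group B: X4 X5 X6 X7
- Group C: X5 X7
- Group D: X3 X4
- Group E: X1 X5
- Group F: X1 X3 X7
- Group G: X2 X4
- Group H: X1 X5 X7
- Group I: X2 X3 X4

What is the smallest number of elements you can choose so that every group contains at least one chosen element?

3

T = {X2, X3, X5} meets every group (each contains at least one member of T), and |T| = 3.
The groups A, C, D are pairwise disjoint, so any hitting set needs a separate element for each — at least 3. Hence 3 is optimal.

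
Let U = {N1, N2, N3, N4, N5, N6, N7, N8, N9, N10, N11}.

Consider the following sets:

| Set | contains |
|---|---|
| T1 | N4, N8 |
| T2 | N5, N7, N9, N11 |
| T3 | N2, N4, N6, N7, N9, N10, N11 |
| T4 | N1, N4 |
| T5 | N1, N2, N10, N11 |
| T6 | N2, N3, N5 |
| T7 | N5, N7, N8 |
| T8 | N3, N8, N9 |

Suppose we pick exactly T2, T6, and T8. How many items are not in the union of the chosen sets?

Union of T2, T6, T8 = {N2, N3, N5, N7, N8, N9, N11}.
Not covered: N1, N4, N6, N10 — 4 items.

4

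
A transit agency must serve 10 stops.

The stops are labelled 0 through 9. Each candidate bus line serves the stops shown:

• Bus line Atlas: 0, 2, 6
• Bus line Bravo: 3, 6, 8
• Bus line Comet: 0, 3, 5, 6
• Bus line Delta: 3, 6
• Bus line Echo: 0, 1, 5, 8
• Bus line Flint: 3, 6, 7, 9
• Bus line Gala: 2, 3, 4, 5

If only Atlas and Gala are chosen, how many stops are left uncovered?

4

Union of Atlas, Gala = {0, 2, 3, 4, 5, 6}.
Not covered: 1, 7, 8, 9 — 4 stops.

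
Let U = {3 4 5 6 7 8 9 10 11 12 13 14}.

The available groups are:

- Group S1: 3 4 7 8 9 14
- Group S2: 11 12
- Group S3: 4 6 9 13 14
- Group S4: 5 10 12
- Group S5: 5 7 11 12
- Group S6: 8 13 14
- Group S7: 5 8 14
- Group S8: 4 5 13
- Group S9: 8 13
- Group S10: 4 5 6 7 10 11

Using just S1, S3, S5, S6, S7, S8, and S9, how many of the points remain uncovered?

1

Union of S1, S3, S5, S6, S7, S8, S9 = {3, 4, 5, 6, 7, 8, 9, 11, 12, 13, 14}.
Not covered: 10 — 1 point.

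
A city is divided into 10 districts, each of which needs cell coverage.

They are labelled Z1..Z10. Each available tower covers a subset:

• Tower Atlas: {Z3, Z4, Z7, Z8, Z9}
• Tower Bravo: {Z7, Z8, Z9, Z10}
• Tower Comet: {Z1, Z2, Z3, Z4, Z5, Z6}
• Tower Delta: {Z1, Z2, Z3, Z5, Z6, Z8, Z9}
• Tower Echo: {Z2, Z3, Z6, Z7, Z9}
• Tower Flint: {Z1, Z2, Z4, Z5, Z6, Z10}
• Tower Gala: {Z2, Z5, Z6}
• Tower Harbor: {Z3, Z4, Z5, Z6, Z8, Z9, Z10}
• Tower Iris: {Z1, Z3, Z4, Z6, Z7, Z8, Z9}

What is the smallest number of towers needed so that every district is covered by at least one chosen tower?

2

Take {Flint, Iris}. Their union is {Z1, Z2, Z3, Z4, Z5, Z6, Z7, Z8, Z9, Z10}, which is all 10 districts.
No single tower has all 10 districts (the largest, Delta, has 7), so 2 is optimal.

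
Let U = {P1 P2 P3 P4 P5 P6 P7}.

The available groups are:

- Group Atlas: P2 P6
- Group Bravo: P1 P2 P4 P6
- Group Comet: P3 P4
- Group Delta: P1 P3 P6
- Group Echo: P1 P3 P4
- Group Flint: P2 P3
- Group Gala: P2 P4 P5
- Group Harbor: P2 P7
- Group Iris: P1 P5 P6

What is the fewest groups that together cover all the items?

Delta, Gala, and Harbor cover everything between them: the union {P1, P2, P3, P4, P5, P6, P7} is all of U.
Only Harbor contains P7, so Harbor is forced; the remaining 5 items need at least 2 more groups (each remaining group adds at most 3) — so at least 3 groups are needed, and 3 is optimal.

3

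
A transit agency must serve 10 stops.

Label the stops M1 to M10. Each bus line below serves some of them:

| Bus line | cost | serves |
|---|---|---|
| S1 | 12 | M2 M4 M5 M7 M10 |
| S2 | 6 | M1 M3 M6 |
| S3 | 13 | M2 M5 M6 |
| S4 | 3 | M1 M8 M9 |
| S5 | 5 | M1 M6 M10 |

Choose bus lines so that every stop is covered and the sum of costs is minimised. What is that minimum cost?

21

S1, S2, S4 together cover every stop (S1 ∪ S2 ∪ S4 = {M1, M2, M3, M4, M5, M6, M7, M8, M9, M10}); total cost 12 + 6 + 3 = 21.
No covering selection has total cost below 21.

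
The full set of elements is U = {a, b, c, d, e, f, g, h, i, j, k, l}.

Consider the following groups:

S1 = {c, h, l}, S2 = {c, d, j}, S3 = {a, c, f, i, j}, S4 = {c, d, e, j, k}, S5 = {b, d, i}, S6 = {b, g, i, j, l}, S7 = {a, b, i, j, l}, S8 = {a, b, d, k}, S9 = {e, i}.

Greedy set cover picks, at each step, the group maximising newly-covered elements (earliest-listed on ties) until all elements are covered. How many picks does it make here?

4

Greedy: pick S3 (covers 5 new) → pick S4 (covers 3 new) → pick S6 (covers 3 new) → pick S1 (covers 1 new). Total picks: 4.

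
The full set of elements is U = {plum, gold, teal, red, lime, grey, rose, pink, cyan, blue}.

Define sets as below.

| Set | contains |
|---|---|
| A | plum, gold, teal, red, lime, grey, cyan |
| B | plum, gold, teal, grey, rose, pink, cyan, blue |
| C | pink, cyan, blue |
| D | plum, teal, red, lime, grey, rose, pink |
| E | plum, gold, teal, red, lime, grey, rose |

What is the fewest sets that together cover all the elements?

B and E together: B ∪ E = {plum, gold, teal, red, lime, grey, rose, pink, cyan, blue} — every element is covered.
No single set has all 10 elements (the largest, B, has 8), so 2 is optimal.

2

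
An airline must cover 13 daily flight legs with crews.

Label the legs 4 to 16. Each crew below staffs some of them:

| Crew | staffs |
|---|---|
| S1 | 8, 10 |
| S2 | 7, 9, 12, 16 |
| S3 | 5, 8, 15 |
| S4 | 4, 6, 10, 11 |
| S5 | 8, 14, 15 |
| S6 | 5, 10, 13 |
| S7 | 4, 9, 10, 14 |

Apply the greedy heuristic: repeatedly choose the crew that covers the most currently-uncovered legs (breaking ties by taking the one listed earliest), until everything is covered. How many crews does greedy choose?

Greedy: pick S2 (covers 4 new) → pick S4 (covers 4 new) → pick S3 (covers 3 new) → pick S5 (covers 1 new) → pick S6 (covers 1 new). Total picks: 5.
(The true minimum cover uses only 4 crews, so greedy is not optimal here.)

5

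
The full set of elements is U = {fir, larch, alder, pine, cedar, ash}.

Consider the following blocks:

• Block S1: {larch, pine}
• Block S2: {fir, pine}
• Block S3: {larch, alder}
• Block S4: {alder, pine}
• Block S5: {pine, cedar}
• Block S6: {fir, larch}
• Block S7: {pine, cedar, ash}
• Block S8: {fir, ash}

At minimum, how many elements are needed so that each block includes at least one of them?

H = {fir, alder, pine} meets every block (each contains at least one member of H), and |H| = 3.
The blocks S3, S5, S8 are pairwise disjoint, so any hitting set needs a separate element for each — at least 3. Hence 3 is optimal.

3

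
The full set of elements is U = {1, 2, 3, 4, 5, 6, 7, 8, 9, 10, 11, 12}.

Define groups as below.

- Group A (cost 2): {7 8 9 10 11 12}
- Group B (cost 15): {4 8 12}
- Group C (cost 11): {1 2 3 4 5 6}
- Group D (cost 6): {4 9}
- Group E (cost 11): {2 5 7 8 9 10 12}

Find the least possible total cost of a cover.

13

A, C together cover every element (A ∪ C = {1, 2, 3, 4, 5, 6, 7, 8, 9, 10, 11, 12}); total cost 2 + 11 = 13.
No covering selection has total cost below 13.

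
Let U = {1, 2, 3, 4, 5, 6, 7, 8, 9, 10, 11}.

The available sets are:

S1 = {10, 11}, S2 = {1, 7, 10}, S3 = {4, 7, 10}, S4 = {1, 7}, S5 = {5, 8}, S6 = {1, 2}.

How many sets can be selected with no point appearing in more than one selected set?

S1, S4, S5 are pairwise disjoint (S1={10,11}; S4={1,7}; S5={5,8}).
Every remaining set overlaps one of these, and no 4 of the listed sets are pairwise disjoint, so 3 is the maximum.

3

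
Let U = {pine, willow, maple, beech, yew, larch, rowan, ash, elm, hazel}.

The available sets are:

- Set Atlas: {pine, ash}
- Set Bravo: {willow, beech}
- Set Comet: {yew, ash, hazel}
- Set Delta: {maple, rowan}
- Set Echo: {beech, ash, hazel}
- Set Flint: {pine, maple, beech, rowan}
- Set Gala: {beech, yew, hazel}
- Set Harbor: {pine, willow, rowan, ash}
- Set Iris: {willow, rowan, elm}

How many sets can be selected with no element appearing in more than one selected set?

Bravo, Comet, Delta are pairwise disjoint (Bravo={willow,beech}; Comet={yew,ash,hazel}; Delta={maple,rowan}).
Every remaining set overlaps one of these, and no 4 of the listed sets are pairwise disjoint, so 3 is the maximum.

3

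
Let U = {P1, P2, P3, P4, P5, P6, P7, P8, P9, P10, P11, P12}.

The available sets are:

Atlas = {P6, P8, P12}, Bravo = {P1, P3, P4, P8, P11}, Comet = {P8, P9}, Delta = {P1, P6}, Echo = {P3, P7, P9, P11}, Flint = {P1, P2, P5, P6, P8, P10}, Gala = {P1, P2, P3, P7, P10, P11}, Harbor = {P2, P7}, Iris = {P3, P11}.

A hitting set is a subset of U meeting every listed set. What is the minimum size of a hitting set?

4

H = {P6, P7, P8, P11} meets every set (each contains at least one member of H), and |H| = 4.
The sets Comet, Delta, Harbor, Iris are pairwise disjoint, so any hitting set needs a separate point for each — at least 4. Hence 4 is optimal.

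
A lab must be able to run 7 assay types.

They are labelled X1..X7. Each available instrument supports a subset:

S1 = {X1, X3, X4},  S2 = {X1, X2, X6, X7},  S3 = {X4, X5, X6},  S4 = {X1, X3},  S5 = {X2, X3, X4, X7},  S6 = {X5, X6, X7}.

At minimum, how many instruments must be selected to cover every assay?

3

S1 and S2 and S3 together: S1 ∪ S2 ∪ S3 = {X1, X2, X3, X4, X5, X6, X7} — every assay is covered.
No 2 of the 6 instruments cover everything (all 15 combinations miss at least one assay), so 3 is optimal.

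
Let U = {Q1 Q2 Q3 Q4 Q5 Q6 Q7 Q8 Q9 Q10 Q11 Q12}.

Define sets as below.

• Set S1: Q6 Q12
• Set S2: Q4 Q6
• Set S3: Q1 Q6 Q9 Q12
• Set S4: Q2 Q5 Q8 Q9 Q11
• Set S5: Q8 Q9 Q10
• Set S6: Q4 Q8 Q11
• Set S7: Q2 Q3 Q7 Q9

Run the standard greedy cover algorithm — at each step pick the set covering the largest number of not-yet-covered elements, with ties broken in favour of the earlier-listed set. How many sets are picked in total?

Greedy: pick S4 (covers 5 new) → pick S3 (covers 3 new) → pick S7 (covers 2 new) → pick S2 (covers 1 new) → pick S5 (covers 1 new). Total picks: 5.

5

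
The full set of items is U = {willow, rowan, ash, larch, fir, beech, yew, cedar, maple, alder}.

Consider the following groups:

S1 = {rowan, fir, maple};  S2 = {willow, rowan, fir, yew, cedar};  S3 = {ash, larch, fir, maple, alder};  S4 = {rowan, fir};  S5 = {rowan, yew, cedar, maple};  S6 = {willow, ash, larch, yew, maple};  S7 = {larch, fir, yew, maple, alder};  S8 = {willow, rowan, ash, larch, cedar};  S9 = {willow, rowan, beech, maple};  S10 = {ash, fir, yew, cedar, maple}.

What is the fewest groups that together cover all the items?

Take {S3, S9, S10}. Their union is {willow, rowan, ash, larch, fir, beech, yew, cedar, maple, alder}, which is all 10 items.
Only S9 contains beech, so S9 is forced; the remaining 6 items need at least 2 more groups (each remaining group adds at most 4) — so at least 3 groups are needed, and 3 is optimal.

3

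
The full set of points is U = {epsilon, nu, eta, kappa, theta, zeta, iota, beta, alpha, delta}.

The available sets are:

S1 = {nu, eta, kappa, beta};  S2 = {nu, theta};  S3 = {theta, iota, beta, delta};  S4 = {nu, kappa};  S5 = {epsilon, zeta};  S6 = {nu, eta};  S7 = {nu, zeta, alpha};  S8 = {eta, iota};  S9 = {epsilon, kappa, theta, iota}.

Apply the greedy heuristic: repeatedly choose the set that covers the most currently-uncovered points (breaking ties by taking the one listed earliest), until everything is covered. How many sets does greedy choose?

Greedy: pick S1 (covers 4 new) → pick S3 (covers 3 new) → pick S5 (covers 2 new) → pick S7 (covers 1 new). Total picks: 4.

4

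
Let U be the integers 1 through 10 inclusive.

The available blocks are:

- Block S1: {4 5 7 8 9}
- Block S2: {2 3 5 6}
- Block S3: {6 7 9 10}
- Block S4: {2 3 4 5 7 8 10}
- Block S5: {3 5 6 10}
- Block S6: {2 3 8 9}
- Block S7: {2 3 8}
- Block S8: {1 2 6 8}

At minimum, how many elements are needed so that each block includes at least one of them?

The 2 elements {6, 8} hit every block.
The blocks S3, S7 are pairwise disjoint, so any hitting set needs a separate element for each — at least 2. Hence 2 is optimal.

2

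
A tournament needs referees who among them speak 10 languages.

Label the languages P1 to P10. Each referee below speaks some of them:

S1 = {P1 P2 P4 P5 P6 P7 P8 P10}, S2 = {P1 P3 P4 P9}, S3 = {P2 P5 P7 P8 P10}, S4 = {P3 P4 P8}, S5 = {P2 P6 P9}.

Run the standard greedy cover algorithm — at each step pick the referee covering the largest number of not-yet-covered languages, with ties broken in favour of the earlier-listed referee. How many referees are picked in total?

Greedy: pick S1 (covers 8 new) → pick S2 (covers 2 new). Total picks: 2.

2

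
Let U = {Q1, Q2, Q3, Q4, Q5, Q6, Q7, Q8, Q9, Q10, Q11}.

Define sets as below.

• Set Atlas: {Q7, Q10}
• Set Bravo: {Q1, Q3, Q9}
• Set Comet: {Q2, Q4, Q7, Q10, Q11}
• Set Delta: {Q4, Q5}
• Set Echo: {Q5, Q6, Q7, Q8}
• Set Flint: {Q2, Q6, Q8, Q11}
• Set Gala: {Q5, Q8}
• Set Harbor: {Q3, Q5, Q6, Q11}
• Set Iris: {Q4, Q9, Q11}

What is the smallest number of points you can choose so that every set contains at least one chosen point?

4

Take H = {Q3, Q5, Q7, Q11}. Each listed set contains at least one of these, so H is a hitting set of size 4.
The sets Atlas, Bravo, Delta, Flint are pairwise disjoint, so any hitting set needs a separate point for each — at least 4. Hence 4 is optimal.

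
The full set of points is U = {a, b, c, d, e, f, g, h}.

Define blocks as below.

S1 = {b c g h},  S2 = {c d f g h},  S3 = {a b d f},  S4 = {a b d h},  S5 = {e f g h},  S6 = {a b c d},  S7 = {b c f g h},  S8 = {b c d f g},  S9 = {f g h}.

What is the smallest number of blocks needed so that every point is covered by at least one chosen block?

S5 and S6 together: S5 ∪ S6 = {a, b, c, d, e, f, g, h} — every point is covered.
No single block has all 8 points (the largest, S2, has 5), so 2 is optimal.

2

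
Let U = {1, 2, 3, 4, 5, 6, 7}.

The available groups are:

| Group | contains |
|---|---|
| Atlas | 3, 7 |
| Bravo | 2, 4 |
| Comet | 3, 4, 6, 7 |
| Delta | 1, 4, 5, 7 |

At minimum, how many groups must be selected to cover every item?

Take {Bravo, Comet, Delta}. Their union is {1, 2, 3, 4, 5, 6, 7}, which is all 7 items.
Only Delta contains 1, so Delta is forced; the remaining 3 items need at least 2 more groups (each remaining group adds at most 2) — so at least 3 groups are needed, and 3 is optimal.

3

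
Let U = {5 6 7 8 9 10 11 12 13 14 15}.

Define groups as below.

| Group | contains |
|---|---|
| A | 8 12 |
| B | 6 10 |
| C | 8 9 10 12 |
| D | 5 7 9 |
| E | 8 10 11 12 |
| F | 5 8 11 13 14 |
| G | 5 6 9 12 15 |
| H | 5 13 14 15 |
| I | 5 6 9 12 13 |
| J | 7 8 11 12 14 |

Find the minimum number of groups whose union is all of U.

E, H, I, and J cover everything between them: the union {5, 6, 7, 8, 9, 10, 11, 12, 13, 14, 15} is all of U.
No 3 of the 10 groups cover everything (all 120 combinations miss at least one point), so 4 is optimal.

4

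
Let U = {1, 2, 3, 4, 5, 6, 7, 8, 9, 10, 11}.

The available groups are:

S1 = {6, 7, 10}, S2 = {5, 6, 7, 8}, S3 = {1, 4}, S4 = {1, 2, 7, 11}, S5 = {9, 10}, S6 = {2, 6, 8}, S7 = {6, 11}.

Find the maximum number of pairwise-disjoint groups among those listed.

3

S3, S5, S7 are pairwise disjoint (S3={1,4}; S5={9,10}; S7={6,11}).
Every remaining group overlaps one of these, and no 4 of the listed groups are pairwise disjoint, so 3 is the maximum.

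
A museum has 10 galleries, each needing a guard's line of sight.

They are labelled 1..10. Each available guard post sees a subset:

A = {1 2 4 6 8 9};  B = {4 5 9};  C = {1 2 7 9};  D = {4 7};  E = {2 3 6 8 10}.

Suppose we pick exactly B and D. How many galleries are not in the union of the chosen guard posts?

Union of B, D = {4, 5, 7, 9}.
Not covered: 1, 2, 3, 6, 8, 10 — 6 galleries.

6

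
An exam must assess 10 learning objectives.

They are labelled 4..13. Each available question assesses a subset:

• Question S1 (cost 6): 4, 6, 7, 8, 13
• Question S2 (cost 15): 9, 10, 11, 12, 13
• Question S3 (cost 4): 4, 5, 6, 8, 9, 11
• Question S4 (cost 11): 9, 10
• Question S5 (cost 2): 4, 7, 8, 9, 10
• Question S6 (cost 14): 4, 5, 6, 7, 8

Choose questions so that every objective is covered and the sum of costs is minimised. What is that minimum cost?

S2, S3, S5 together cover every objective (S2 ∪ S3 ∪ S5 = {4, 5, 6, 7, 8, 9, 10, 11, 12, 13}); total cost 15 + 4 + 2 = 21.
The greedy pick S5, S3, S1, S2 costs 27; no covering selection beats 21.

21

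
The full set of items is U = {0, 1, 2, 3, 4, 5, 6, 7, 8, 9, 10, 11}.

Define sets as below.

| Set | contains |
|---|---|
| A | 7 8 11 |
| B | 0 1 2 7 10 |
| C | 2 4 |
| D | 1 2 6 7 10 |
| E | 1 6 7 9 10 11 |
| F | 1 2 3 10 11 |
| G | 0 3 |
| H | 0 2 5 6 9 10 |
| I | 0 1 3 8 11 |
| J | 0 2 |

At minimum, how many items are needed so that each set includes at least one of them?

T = {0, 2, 7} meets every set (each contains at least one member of T), and |T| = 3.
The sets A, C, G are pairwise disjoint, so any hitting set needs a separate item for each — at least 3. Hence 3 is optimal.

3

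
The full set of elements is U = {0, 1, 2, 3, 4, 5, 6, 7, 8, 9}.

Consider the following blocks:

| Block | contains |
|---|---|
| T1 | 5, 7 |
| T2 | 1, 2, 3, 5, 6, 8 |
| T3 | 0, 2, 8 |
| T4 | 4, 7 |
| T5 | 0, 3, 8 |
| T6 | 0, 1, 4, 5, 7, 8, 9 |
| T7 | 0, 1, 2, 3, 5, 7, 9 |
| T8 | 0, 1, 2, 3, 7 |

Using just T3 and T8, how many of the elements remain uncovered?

4

Union of T3, T8 = {0, 1, 2, 3, 7, 8}.
Not covered: 4, 5, 6, 9 — 4 elements.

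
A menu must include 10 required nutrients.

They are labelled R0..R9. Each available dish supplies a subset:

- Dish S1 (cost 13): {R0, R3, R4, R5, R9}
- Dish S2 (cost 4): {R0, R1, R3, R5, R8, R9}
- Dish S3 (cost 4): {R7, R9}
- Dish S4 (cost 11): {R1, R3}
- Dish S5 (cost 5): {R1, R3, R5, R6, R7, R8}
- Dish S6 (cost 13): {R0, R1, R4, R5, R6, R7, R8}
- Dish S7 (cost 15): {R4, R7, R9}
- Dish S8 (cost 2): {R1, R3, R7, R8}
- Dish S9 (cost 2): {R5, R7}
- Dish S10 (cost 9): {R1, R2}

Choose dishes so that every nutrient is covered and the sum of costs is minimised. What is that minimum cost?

S2, S6, S10 together cover every nutrient (S2 ∪ S6 ∪ S10 = {R0, R1, R2, R3, R4, R5, R6, R7, R8, R9}); total cost 4 + 13 + 9 = 26.
The greedy pick S8, S2, S5, S10, S1 costs 33; no covering selection beats 26.

26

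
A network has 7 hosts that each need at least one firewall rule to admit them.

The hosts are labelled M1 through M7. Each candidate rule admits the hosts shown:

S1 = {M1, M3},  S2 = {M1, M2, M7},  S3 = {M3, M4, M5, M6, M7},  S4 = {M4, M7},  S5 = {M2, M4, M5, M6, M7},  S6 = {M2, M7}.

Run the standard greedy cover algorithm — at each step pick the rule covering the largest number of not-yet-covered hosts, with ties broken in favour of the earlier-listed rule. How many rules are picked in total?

2

Greedy: pick S3 (covers 5 new) → pick S2 (covers 2 new). Total picks: 2.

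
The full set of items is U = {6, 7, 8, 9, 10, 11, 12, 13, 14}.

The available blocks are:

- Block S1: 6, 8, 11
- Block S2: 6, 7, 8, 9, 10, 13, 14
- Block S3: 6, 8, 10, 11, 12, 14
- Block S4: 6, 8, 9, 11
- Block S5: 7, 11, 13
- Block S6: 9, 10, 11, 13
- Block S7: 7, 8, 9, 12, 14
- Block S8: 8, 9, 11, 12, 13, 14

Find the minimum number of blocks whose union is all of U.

2

S2 and S3 together: S2 ∪ S3 = {6, 7, 8, 9, 10, 11, 12, 13, 14} — every item is covered.
No single block has all 9 items (the largest, S2, has 7), so 2 is optimal.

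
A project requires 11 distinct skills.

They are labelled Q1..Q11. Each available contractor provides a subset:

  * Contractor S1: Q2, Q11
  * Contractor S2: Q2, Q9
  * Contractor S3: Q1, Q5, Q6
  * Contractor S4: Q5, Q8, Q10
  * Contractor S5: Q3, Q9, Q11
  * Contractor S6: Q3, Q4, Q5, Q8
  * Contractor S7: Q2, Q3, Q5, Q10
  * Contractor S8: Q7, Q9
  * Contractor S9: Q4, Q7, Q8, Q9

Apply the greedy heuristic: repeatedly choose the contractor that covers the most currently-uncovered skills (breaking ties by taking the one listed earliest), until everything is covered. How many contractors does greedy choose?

Greedy: pick S6 (covers 4 new) → pick S1 (covers 2 new) → pick S3 (covers 2 new) → pick S8 (covers 2 new) → pick S4 (covers 1 new). Total picks: 5.
(The true minimum cover uses only 4 contractors, so greedy is not optimal here.)

5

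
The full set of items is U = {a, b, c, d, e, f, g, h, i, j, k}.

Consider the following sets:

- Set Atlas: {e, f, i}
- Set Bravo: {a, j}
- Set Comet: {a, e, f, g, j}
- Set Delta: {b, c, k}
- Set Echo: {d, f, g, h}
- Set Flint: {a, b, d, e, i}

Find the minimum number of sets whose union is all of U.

Comet and Delta and Echo and Flint together: Comet ∪ Delta ∪ Echo ∪ Flint = {a, b, c, d, e, f, g, h, i, j, k} — every item is covered.
No 3 of the 6 sets cover everything (all 20 combinations miss at least one item), so 4 is optimal.

4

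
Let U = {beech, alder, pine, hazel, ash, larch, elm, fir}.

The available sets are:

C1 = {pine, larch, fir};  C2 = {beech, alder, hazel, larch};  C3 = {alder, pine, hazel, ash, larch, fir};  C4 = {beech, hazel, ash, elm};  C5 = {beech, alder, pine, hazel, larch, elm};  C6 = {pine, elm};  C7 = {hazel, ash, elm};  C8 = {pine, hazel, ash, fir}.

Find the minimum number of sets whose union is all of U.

2

Take {C3, C4}. Their union is {beech, alder, pine, hazel, ash, larch, elm, fir}, which is all 8 points.
No single set has all 8 points (the largest, C3, has 6), so 2 is optimal.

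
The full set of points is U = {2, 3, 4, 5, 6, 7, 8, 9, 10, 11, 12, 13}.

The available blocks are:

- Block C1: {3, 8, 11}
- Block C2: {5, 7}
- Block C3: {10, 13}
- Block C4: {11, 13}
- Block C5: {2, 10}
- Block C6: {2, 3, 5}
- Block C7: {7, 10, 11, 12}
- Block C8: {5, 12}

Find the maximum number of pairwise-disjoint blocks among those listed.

3

C1, C2, C3 are pairwise disjoint (C1={3,8,11}; C2={5,7}; C3={10,13}).
Every remaining block overlaps one of these, and no 4 of the listed blocks are pairwise disjoint, so 3 is the maximum.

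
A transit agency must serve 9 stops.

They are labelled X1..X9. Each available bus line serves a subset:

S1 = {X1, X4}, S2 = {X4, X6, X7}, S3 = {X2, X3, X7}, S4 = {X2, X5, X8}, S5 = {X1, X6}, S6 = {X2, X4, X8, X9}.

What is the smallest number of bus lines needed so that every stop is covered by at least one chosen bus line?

4

S3 and S4 and S5 and S6 together: S3 ∪ S4 ∪ S5 ∪ S6 = {X1, X2, X3, X4, X5, X6, X7, X8, X9} — every stop is covered.
Only S6 contains X9, so S6 is forced; the remaining 5 stops need at least 3 more bus lines (each remaining bus line adds at most 2) — so at least 4 bus lines are needed, and 4 is optimal.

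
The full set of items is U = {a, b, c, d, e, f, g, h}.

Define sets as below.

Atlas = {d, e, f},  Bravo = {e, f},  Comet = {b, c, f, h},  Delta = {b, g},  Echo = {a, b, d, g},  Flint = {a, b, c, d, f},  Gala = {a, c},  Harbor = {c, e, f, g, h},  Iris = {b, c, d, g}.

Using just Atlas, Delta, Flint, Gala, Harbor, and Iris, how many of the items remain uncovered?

Union of Atlas, Delta, Flint, Gala, Harbor, Iris = {a, b, c, d, e, f, g, h} — that's every item, so 0 are uncovered.

0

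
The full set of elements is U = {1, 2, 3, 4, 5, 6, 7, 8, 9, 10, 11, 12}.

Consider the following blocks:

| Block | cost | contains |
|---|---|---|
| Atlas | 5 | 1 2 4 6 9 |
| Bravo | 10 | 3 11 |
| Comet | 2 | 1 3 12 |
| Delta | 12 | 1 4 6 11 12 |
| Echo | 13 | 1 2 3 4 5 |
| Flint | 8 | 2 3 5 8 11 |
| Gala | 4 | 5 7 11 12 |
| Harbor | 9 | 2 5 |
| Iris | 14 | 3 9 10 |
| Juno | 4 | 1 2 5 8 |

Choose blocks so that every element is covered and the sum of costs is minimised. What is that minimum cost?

Atlas, Gala, Iris, Juno together cover every element (Atlas ∪ Gala ∪ Iris ∪ Juno = {1, 2, 3, 4, 5, 6, 7, 8, 9, 10, 11, 12}); total cost 5 + 4 + 14 + 4 = 27.
The greedy pick Comet, Atlas, Gala, Juno, Iris costs 29; no covering selection beats 27.

27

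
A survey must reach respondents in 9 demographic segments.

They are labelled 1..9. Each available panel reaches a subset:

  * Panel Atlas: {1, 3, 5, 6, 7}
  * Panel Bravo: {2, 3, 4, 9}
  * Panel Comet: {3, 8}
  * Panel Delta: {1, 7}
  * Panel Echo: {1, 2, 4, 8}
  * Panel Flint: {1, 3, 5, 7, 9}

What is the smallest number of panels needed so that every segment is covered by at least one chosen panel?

Atlas and Bravo and Comet together: Atlas ∪ Bravo ∪ Comet = {1, 2, 3, 4, 5, 6, 7, 8, 9} — every segment is covered.
Only Atlas contains 6, so Atlas is forced; the remaining 4 segments need at least 2 more panels (each remaining panel adds at most 3) — so at least 3 panels are needed, and 3 is optimal.

3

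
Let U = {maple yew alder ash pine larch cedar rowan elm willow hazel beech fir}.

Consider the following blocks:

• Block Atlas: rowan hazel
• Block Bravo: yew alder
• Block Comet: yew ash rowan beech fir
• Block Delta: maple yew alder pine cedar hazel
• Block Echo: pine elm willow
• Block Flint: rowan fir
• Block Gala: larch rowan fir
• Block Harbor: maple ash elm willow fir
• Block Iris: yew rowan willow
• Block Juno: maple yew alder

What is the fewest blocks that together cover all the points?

Comet, Delta, Echo, and Gala cover everything between them: the union {maple, yew, alder, ash, pine, larch, cedar, rowan, elm, willow, hazel, beech, fir} is all of U.
No 3 of the 10 blocks cover everything (all 120 combinations miss at least one point), so 4 is optimal.

4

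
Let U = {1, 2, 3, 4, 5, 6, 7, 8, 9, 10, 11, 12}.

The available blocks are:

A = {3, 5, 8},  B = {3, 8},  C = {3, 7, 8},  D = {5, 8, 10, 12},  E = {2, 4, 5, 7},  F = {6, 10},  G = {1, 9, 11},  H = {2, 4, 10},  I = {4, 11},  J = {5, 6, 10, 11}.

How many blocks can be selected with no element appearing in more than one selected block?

B, E, F, G are pairwise disjoint (B={3,8}; E={2,4,5,7}; F={6,10}; G={1,9,11}).
Every remaining block overlaps one of these, and no 5 of the listed blocks are pairwise disjoint, so 4 is the maximum.

4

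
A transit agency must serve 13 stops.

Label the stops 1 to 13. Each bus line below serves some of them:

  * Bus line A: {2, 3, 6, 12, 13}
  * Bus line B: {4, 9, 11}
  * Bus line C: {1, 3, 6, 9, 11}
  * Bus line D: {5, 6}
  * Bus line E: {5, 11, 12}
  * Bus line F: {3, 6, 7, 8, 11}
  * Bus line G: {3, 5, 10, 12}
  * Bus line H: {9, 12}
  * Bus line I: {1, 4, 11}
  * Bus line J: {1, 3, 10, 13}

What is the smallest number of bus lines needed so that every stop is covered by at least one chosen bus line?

A and B and E and F and J together: A ∪ B ∪ E ∪ F ∪ J = {1, 2, 3, 4, 5, 6, 7, 8, 9, 10, 11, 12, 13} — every stop is covered.
No 4 of the 10 bus lines cover everything (all 210 combinations miss at least one stop), so 5 is optimal.

5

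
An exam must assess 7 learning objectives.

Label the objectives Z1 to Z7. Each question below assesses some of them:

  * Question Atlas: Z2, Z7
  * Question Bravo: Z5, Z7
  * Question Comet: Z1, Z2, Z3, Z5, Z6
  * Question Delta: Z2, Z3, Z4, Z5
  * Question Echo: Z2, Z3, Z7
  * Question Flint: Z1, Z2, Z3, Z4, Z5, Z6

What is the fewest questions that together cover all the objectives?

2

Atlas and Flint together: Atlas ∪ Flint = {Z1, Z2, Z3, Z4, Z5, Z6, Z7} — every objective is covered.
No single question has all 7 objectives (the largest, Flint, has 6), so 2 is optimal.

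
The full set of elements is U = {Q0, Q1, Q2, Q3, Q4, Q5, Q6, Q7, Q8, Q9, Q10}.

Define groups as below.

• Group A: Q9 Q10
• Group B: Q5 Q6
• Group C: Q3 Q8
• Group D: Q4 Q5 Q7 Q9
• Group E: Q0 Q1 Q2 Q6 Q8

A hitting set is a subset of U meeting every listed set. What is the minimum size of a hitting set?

Take H = {Q5, Q8, Q9}. Each listed group contains at least one of these, so H is a hitting set of size 3.
The groups A, B, C are pairwise disjoint, so any hitting set needs a separate element for each — at least 3. Hence 3 is optimal.

3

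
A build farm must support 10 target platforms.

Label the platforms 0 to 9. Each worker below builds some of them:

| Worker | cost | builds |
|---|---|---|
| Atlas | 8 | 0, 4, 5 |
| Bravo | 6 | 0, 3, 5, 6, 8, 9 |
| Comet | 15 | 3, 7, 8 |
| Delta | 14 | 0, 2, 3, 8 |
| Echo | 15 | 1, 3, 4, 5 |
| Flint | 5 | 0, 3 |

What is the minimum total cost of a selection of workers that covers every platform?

Bravo, Comet, Delta, Echo together cover every platform (Bravo ∪ Comet ∪ Delta ∪ Echo = {0, 1, 2, 3, 4, 5, 6, 7, 8, 9}); total cost 6 + 15 + 14 + 15 = 50.
No covering selection has total cost below 50.

50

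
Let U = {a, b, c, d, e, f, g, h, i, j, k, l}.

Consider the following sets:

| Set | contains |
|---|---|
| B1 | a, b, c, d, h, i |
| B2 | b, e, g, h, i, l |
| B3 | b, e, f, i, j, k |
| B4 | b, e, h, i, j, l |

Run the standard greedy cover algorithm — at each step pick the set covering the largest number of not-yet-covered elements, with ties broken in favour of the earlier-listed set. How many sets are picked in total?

Greedy: pick B1 (covers 6 new) → pick B3 (covers 4 new) → pick B2 (covers 2 new). Total picks: 3.

3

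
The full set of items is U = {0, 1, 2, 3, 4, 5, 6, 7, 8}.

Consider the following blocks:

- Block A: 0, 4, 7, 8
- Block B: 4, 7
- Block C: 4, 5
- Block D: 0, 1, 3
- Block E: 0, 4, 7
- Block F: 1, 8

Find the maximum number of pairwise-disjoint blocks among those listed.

B, D are pairwise disjoint (B={4,7}; D={0,1,3}).
Every remaining block overlaps one of these, and no 3 of the listed blocks are pairwise disjoint, so 2 is the maximum.

2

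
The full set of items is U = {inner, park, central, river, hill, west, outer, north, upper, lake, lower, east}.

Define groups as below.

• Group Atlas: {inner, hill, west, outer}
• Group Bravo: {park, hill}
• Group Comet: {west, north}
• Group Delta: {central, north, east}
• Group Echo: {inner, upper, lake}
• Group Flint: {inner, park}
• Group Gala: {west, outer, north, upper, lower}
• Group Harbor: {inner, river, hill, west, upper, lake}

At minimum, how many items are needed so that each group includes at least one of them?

3

The 3 items {inner, hill, north} hit every group.
The groups Bravo, Delta, Echo are pairwise disjoint, so any hitting set needs a separate item for each — at least 3. Hence 3 is optimal.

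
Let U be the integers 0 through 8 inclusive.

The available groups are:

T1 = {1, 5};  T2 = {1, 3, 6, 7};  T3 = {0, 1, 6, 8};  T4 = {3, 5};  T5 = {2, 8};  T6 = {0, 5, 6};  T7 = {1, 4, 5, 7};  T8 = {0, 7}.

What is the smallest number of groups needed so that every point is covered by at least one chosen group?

T3, T4, T5, and T7 cover everything between them: the union {0, 1, 2, 3, 4, 5, 6, 7, 8} is all of U.
No 3 of the 8 groups cover everything (all 56 combinations miss at least one point), so 4 is optimal.

4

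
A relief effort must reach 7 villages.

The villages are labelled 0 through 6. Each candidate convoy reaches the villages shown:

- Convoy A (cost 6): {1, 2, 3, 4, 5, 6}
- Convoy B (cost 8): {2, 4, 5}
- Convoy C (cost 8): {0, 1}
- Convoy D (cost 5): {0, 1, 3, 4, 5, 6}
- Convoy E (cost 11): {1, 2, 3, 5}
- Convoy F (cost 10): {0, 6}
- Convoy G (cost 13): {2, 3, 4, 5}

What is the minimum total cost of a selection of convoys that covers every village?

A, D together cover every village (A ∪ D = {0, 1, 2, 3, 4, 5, 6}); total cost 6 + 5 = 11.
No covering selection has total cost below 11.

11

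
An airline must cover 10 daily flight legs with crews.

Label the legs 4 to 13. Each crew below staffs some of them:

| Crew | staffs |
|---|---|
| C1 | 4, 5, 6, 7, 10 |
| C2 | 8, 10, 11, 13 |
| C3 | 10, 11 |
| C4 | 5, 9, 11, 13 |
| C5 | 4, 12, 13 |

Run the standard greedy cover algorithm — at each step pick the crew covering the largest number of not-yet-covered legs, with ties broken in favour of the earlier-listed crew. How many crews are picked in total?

4

Greedy: pick C1 (covers 5 new) → pick C2 (covers 3 new) → pick C4 (covers 1 new) → pick C5 (covers 1 new). Total picks: 4.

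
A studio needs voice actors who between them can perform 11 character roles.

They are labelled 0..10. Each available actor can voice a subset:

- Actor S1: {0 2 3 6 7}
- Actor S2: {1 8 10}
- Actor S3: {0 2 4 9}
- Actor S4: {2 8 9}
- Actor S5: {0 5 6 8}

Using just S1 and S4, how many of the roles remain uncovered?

4

Union of S1, S4 = {0, 2, 3, 6, 7, 8, 9}.
Not covered: 1, 4, 5, 10 — 4 roles.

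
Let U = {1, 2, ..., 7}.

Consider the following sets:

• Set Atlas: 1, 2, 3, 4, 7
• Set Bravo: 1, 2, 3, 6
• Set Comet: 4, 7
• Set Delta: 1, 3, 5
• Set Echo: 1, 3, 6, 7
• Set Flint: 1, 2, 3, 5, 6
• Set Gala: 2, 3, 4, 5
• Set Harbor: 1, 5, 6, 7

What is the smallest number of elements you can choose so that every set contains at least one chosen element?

2

The 2 elements {3, 7} hit every set.
The sets Bravo, Comet are pairwise disjoint, so any hitting set needs a separate element for each — at least 2. Hence 2 is optimal.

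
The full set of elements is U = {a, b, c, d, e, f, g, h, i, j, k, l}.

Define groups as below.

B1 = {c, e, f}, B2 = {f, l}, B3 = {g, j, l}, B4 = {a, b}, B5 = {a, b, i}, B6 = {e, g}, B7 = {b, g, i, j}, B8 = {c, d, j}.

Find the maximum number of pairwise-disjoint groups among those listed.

B2, B4, B6, B8 are pairwise disjoint (B2={f,l}; B4={a,b}; B6={e,g}; B8={c,d,j}).
Every remaining group overlaps one of these, and no 5 of the listed groups are pairwise disjoint, so 4 is the maximum.

4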